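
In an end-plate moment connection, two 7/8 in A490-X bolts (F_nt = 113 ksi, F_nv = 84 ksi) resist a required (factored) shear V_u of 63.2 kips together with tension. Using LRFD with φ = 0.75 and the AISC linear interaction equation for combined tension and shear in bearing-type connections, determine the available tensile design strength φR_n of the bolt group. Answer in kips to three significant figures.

A_b = π·0.875²/4 = 0.6013 in²; f_rv = 63.2 / (2 × 0.6013) = 52.55 ksi.
F'_nt = 1.3 F_nt − (F_nt / φF_nv) f_rv = 1.3·113 − (113/(0.75·84))·52.55 = 52.64 ksi, capped at F_nt → F'_nt = 52.64 ksi.
R_n = F'_nt · A_b · n = 52.64 × 0.6013 × 2 = 63.31 kips.
Design strength φR_n = 0.75 × 63.31 = 47.5 kips.

47.5 kips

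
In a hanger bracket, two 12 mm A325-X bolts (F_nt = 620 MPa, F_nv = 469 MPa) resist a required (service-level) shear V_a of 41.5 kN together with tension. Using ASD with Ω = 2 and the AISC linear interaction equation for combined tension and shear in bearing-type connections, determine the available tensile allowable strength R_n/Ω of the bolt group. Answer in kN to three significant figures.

A_b = π·12²/4 = 113.1 mm²; f_rv = 41.5 × 1000 / (2 × 113.1) = 183.5 MPa.
F'_nt = 1.3 F_nt − (Ω F_nt / F_nv) f_rv = 1.3·620 − (2·620/469)·183.5 = 320.9 MPa, capped at F_nt → F'_nt = 320.9 MPa.
R_n = F'_nt · A_b · n = 320.9 × 113.1 × 2 / 1000 = 72.59 kN.
Allowable strength R_n/Ω = 72.59 / 2 = 36.3 kN.

36.3 kN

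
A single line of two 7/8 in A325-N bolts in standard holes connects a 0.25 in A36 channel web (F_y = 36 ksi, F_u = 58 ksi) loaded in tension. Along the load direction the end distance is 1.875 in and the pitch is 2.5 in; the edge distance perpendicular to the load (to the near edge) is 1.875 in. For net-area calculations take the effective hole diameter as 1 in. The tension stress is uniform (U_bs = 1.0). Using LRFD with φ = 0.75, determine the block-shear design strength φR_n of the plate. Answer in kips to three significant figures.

32.7 kips

Shear plane L_v = 1.875 + 1·2.5 = 4.375 in; A_gv = 4.375 × 0.25 = 1.094 in².
A_nv = (4.375 − 1.5·1) × 0.25 = 0.7188 in².
A_nt = (1.875 − 0.5·1) × 0.25 = 0.3438 in².
0.6 F_u A_nv = 25.01 kips; 0.6 F_y A_gv = 23.62 kips → shear yielding governs the shear term.
R_n = 23.62 + 1.0 × 58 × 0.3438 = 43.56 kips.
Design strength φR_n = 0.75 × 43.56 = 32.7 kips.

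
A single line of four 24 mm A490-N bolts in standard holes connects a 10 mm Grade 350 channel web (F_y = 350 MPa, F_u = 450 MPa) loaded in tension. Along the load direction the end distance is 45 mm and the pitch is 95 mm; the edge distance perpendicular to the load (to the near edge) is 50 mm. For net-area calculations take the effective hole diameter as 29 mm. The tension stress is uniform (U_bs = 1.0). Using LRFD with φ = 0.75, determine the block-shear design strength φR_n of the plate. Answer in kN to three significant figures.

Shear plane L_v = 45 + 3·95 = 330 mm; A_gv = 330 × 10 = 3300 mm².
A_nv = (330 − 3.5·29) × 10 = 2285 mm².
A_nt = (50 − 0.5·29) × 10 = 355 mm².
0.6 F_u A_nv = 617 kN; 0.6 F_y A_gv = 693 kN → shear rupture governs the shear term.
R_n = 617 + 1.0 × 450 × 355 / 1000 = 776.7 kN.
Design strength φR_n = 0.75 × 776.7 = 583 kN.

583 kN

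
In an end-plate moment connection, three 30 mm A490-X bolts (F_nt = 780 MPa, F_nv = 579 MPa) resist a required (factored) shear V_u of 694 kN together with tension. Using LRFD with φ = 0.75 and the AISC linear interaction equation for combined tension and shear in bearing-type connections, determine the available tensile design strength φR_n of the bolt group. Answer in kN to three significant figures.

678 kN

A_b = π·30²/4 = 706.9 mm²; f_rv = 694 × 1000 / (3 × 706.9) = 327.3 MPa.
F'_nt = 1.3 F_nt − (F_nt / φF_nv) f_rv = 1.3·780 − (780/(0.75·579))·327.3 = 426.2 MPa, capped at F_nt → F'_nt = 426.2 MPa.
R_n = F'_nt · A_b · n = 426.2 × 706.9 × 3 / 1000 = 903.7 kN.
Design strength φR_n = 0.75 × 903.7 = 678 kN.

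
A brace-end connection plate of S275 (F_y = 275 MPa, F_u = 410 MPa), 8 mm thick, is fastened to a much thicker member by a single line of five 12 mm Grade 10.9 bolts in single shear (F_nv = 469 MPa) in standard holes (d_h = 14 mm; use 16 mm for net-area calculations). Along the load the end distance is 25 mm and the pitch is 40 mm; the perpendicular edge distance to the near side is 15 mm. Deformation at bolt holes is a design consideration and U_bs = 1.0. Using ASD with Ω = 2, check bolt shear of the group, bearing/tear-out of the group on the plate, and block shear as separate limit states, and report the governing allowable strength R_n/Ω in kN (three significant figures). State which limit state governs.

Bolt shear: A_b = π·12²/4 = 113.1 mm²; R_n = 469 × 113.1 × 5 × 1 / 1000 = 265.2 kN → 265.2 / 2 = 133 kN.
Bearing: edge l_c = 18, r_n = 70.85 kN; interior l_c = 26, r_n = 94.46 kN; R_n = 70.85 + 4·94.46 = 448.7 kN → 224 kN.
Block shear: A_gv = 1480, A_nv = 904, A_nt = 56 mm²; R_n = min(0.6F_uA_nv, 0.6F_yA_gv) + U_bs·F_u·A_nt = 245.3 kN → 123 kN.
Block shear governs: 123 kN.

123 kN (block shear governs)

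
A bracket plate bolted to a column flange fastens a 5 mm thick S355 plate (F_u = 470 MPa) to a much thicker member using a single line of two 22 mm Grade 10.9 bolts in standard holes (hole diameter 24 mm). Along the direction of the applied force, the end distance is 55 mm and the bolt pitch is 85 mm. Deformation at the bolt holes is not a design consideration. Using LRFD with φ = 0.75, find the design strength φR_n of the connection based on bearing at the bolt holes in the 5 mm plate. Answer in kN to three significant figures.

Per bolt r_n = 1.5 l_c t F_u ≤ 3.0 d t F_u; upper limit = 3.0 × 22 × 5 × 470 / 1000 = 155.1 kN.
Edge bolt: l_c = 55 − 24/2 = 43 mm → 1.5 × 43 × 5 × 470 / 1000 = 151.6 → r_n = 151.6 kN.
Interior bolts: l_c = 85 − 24 = 61 mm → 1.5 × 61 × 5 × 470 / 1000 = 215 → r_n = 155.1 kN.
R_n = 1 × 151.6 + 1 × 155.1 = 306.7 kN.
Design strength φR_n = 0.75 × 306.7 = 230 kN.

230 kN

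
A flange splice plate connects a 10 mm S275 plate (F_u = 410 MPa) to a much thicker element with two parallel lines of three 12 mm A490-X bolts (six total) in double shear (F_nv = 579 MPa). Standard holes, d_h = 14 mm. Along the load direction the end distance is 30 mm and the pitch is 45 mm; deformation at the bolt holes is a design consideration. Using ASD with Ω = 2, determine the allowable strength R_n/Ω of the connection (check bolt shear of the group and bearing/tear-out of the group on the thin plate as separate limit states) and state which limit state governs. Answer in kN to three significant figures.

349 kN (bearing governs)

Bolt shear: A_b = π·12²/4 = 113.1 mm²; R_n = 579 × 113.1 × 6 × 2 / 1000 = 785.8 kN → 785.8 / 2 = 393 kN.
Bearing (1.2 l_c t F_u ≤ 2.4 d t F_u): upper limit = 2.4·12·10·410 / 1000 = 118.1 kN.
  Edge l_c = 30 − 14/2 = 23 → r_n = 113.2 kN; interior l_c = 45 − 14 = 31 → r_n = 118.1 kN.
  R_n,bearing = 2·113.2 + 4·118.1 = 698.6 kN → 698.6 / 2 = 349 kN.
Bearing governs: 349 kN.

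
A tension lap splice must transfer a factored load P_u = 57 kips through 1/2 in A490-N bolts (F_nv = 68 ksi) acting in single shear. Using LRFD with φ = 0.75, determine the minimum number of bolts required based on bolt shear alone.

A_b = π·0.5²/4 = 0.1963 in².
Per-bolt design strength φR_n = 0.75 × 68 × 0.1963 × 1 = 10.01 kips.
n ≥ 57 / 10.01 = 5.692 → use 6 bolts.

6 bolts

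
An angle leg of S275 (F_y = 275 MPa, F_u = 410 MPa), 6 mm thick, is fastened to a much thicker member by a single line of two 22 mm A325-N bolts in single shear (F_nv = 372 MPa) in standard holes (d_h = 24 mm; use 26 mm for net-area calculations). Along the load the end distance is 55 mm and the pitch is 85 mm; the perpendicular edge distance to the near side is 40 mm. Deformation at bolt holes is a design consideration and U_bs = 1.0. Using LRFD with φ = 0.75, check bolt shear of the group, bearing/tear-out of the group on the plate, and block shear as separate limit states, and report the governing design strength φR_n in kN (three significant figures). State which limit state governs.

Bolt shear: A_b = π·22²/4 = 380.1 mm²; R_n = 372 × 380.1 × 2 × 1 / 1000 = 282.8 kN → 0.75 × 282.8 = 212 kN.
Bearing: edge l_c = 43, r_n = 126.9 kN; interior l_c = 61, r_n = 129.9 kN; R_n = 126.9 + 1·129.9 = 256.8 kN → 193 kN.
Block shear: A_gv = 840, A_nv = 606, A_nt = 162 mm²; R_n = min(0.6F_uA_nv, 0.6F_yA_gv) + U_bs·F_u·A_nt = 205 kN → 154 kN.
Block shear governs: 154 kN.

154 kN (block shear governs)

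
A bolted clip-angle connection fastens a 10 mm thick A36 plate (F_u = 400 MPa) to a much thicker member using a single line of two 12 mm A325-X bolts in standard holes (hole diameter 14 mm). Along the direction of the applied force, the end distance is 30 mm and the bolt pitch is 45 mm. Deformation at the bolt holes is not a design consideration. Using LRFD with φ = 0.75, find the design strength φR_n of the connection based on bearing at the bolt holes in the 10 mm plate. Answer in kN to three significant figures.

212 kN

Per bolt r_n = 1.5 l_c t F_u ≤ 3.0 d t F_u; upper limit = 3.0 × 12 × 10 × 400 / 1000 = 144 kN.
Edge bolt: l_c = 30 − 14/2 = 23 mm → 1.5 × 23 × 10 × 400 / 1000 = 138 → r_n = 138 kN.
Interior bolts: l_c = 45 − 14 = 31 mm → 1.5 × 31 × 10 × 400 / 1000 = 186 → r_n = 144 kN.
R_n = 1 × 138 + 1 × 144 = 282 kN.
Design strength φR_n = 0.75 × 282 = 212 kN.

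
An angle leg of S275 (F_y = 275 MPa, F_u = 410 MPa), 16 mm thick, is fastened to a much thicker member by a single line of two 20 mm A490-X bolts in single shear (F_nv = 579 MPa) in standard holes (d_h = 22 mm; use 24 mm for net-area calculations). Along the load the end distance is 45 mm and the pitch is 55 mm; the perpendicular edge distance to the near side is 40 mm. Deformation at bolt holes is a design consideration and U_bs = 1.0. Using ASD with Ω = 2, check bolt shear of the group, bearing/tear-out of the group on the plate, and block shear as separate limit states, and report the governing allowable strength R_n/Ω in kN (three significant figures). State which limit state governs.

182 kN (bolt shear governs)

Bolt shear: A_b = π·20²/4 = 314.2 mm²; R_n = 579 × 314.2 × 2 × 1 / 1000 = 363.8 kN → 363.8 / 2 = 182 kN.
Bearing: edge l_c = 34, r_n = 267.6 kN; interior l_c = 33, r_n = 259.8 kN; R_n = 267.6 + 1·259.8 = 527.4 kN → 264 kN.
Block shear: A_gv = 1600, A_nv = 1024, A_nt = 448 mm²; R_n = min(0.6F_uA_nv, 0.6F_yA_gv) + U_bs·F_u·A_nt = 435.6 kN → 218 kN.
Bolt shear governs: 182 kN.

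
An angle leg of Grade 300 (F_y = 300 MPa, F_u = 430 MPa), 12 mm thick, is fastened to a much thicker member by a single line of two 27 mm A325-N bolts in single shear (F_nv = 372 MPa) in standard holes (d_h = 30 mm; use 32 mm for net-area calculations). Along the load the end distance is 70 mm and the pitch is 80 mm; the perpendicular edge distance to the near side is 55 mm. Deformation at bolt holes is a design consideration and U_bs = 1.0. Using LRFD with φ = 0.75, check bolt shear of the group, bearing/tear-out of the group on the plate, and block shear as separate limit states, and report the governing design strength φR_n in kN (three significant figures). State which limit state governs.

Bolt shear: A_b = π·27²/4 = 572.6 mm²; R_n = 372 × 572.6 × 2 × 1 / 1000 = 426 kN → 0.75 × 426 = 319 kN.
Bearing: edge l_c = 55, r_n = 334.4 kN; interior l_c = 50, r_n = 309.6 kN; R_n = 334.4 + 1·309.6 = 644 kN → 483 kN.
Block shear: A_gv = 1800, A_nv = 1224, A_nt = 468 mm²; R_n = min(0.6F_uA_nv, 0.6F_yA_gv) + U_bs·F_u·A_nt = 517 kN → 388 kN.
Bolt shear governs: 319 kN.

319 kN (bolt shear governs)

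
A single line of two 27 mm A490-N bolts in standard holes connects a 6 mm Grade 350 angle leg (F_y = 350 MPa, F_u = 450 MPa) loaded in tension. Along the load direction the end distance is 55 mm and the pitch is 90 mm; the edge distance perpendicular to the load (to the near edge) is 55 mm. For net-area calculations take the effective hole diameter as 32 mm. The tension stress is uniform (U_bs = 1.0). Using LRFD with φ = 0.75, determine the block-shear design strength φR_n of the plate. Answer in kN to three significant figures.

Shear plane L_v = 55 + 1·90 = 145 mm; A_gv = 145 × 6 = 870 mm².
A_nv = (145 − 1.5·32) × 6 = 582 mm².
A_nt = (55 − 0.5·32) × 6 = 234 mm².
0.6 F_u A_nv = 157.1 kN; 0.6 F_y A_gv = 182.7 kN → shear rupture governs the shear term.
R_n = 157.1 + 1.0 × 450 × 234 / 1000 = 262.4 kN.
Design strength φR_n = 0.75 × 262.4 = 197 kN.

197 kN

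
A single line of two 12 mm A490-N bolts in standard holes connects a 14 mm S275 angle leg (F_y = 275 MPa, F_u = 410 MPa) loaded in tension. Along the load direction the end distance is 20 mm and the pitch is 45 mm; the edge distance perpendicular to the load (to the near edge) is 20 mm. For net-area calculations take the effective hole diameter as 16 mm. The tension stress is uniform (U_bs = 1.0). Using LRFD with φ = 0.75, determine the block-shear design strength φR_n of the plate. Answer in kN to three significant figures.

158 kN

Shear plane L_v = 20 + 1·45 = 65 mm; A_gv = 65 × 14 = 910 mm².
A_nv = (65 − 1.5·16) × 14 = 574 mm².
A_nt = (20 − 0.5·16) × 14 = 168 mm².
0.6 F_u A_nv = 141.2 kN; 0.6 F_y A_gv = 150.2 kN → shear rupture governs the shear term.
R_n = 141.2 + 1.0 × 410 × 168 / 1000 = 210.1 kN.
Design strength φR_n = 0.75 × 210.1 = 158 kN.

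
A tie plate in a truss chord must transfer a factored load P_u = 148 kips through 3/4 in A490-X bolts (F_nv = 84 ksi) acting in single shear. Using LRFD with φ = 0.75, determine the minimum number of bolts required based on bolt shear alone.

A_b = π·0.75²/4 = 0.4418 in².
Per-bolt design strength φR_n = 0.75 × 84 × 0.4418 × 1 = 27.83 kips.
n ≥ 148 / 27.83 = 5.318 → use 6 bolts.

6 bolts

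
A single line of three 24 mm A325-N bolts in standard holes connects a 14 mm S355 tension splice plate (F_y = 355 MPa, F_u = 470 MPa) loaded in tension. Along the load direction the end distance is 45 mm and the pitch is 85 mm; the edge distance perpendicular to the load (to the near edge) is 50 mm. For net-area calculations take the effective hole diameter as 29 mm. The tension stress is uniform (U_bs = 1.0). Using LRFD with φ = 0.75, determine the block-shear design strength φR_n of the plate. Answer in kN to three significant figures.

Shear plane L_v = 45 + 2·85 = 215 mm; A_gv = 215 × 14 = 3010 mm².
A_nv = (215 − 2.5·29) × 14 = 1995 mm².
A_nt = (50 − 0.5·29) × 14 = 497 mm².
0.6 F_u A_nv = 562.6 kN; 0.6 F_y A_gv = 641.1 kN → shear rupture governs the shear term.
R_n = 562.6 + 1.0 × 470 × 497 / 1000 = 796.2 kN.
Design strength φR_n = 0.75 × 796.2 = 597 kN.

597 kN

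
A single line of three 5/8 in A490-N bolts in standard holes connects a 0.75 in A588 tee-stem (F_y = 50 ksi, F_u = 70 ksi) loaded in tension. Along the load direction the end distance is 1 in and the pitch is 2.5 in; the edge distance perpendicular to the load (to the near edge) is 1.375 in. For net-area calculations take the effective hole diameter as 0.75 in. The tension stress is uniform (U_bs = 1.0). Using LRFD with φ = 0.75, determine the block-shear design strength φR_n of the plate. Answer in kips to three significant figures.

137 kips

Shear plane L_v = 1 + 2·2.5 = 6 in; A_gv = 6 × 0.75 = 4.5 in².
A_nv = (6 − 2.5·0.75) × 0.75 = 3.094 in².
A_nt = (1.375 − 0.5·0.75) × 0.75 = 0.75 in².
0.6 F_u A_nv = 129.9 kips; 0.6 F_y A_gv = 135 kips → shear rupture governs the shear term.
R_n = 129.9 + 1.0 × 70 × 0.75 = 182.4 kips.
Design strength φR_n = 0.75 × 182.4 = 137 kips.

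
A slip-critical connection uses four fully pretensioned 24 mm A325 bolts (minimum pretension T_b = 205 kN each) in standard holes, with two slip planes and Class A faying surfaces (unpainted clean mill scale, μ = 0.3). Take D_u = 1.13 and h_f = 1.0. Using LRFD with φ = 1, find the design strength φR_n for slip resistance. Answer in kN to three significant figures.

556 kN

R_n = μ · D_u · h_f · T_b · n_s · n_b = 0.3 × 1.13 × 1.0 × 205 × 2 × 4 = 556 kN.
Design strength φR_n = 1 × 556 = 556 kN.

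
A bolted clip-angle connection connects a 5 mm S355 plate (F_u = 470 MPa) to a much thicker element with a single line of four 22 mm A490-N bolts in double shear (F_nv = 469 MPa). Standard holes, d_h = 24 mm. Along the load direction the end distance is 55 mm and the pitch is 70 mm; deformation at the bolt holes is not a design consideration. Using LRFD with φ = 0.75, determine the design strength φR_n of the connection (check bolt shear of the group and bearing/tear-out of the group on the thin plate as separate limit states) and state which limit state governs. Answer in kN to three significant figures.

463 kN (bearing governs)

Bolt shear: A_b = π·22²/4 = 380.1 mm²; R_n = 469 × 380.1 × 4 × 2 / 1000 = 1426 kN → 0.75 × 1426 = 1070 kN.
Bearing (1.5 l_c t F_u ≤ 3.0 d t F_u): upper limit = 3.0·22·5·470 / 1000 = 155.1 kN.
  Edge l_c = 55 − 24/2 = 43 → r_n = 151.6 kN; interior l_c = 70 − 24 = 46 → r_n = 155.1 kN.
  R_n,bearing = 1·151.6 + 3·155.1 = 616.9 kN → 0.75 × 616.9 = 463 kN.
Bearing governs: 463 kN.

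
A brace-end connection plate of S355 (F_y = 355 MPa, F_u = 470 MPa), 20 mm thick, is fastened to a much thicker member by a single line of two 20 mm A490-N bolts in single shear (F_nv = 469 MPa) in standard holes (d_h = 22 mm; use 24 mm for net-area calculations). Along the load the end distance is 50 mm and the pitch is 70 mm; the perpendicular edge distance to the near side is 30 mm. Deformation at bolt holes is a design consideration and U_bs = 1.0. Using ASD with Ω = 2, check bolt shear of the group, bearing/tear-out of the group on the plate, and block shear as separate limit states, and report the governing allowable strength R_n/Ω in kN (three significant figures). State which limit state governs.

147 kN (bolt shear governs)

Bolt shear: A_b = π·20²/4 = 314.2 mm²; R_n = 469 × 314.2 × 2 × 1 / 1000 = 294.7 kN → 294.7 / 2 = 147 kN.
Bearing: edge l_c = 39, r_n = 439.9 kN; interior l_c = 48, r_n = 451.2 kN; R_n = 439.9 + 1·451.2 = 891.1 kN → 446 kN.
Block shear: A_gv = 2400, A_nv = 1680, A_nt = 360 mm²; R_n = min(0.6F_uA_nv, 0.6F_yA_gv) + U_bs·F_u·A_nt = 643 kN → 321 kN.
Bolt shear governs: 147 kN.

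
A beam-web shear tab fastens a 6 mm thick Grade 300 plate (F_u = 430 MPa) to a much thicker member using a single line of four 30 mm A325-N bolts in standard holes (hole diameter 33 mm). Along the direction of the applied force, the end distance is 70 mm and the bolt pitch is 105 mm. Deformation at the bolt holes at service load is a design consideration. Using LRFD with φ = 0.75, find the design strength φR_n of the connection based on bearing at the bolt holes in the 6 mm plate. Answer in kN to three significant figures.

542 kN

Per bolt r_n = 1.2 l_c t F_u ≤ 2.4 d t F_u; upper limit = 2.4 × 30 × 6 × 430 / 1000 = 185.8 kN.
Edge bolt: l_c = 70 − 33/2 = 53.5 mm → 1.2 × 53.5 × 6 × 430 / 1000 = 165.6 → r_n = 165.6 kN.
Interior bolts: l_c = 105 − 33 = 72 mm → 1.2 × 72 × 6 × 430 / 1000 = 222.9 → r_n = 185.8 kN.
R_n = 1 × 165.6 + 3 × 185.8 = 722.9 kN.
Design strength φR_n = 0.75 × 722.9 = 542 kN.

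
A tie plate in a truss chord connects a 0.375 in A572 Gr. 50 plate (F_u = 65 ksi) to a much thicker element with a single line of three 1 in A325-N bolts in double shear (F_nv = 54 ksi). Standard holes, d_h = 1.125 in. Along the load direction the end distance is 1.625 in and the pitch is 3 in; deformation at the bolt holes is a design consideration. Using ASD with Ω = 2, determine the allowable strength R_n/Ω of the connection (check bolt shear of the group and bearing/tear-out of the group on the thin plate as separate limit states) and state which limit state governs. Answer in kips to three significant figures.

Bolt shear: A_b = π·1²/4 = 0.7854 in²; R_n = 54 × 0.7854 × 3 × 2 = 254.5 kips → 254.5 / 2 = 127 kips.
Bearing (1.2 l_c t F_u ≤ 2.4 d t F_u): upper limit = 2.4·1·0.375·65 = 58.5 kips.
  Edge l_c = 1.625 − 1.125/2 = 1.062 → r_n = 31.08 kips; interior l_c = 3 − 1.125 = 1.875 → r_n = 54.84 kips.
  R_n,bearing = 1·31.08 + 2·54.84 = 140.8 kips → 140.8 / 2 = 70.4 kips.
Bearing governs: 70.4 kips.

70.4 kips (bearing governs)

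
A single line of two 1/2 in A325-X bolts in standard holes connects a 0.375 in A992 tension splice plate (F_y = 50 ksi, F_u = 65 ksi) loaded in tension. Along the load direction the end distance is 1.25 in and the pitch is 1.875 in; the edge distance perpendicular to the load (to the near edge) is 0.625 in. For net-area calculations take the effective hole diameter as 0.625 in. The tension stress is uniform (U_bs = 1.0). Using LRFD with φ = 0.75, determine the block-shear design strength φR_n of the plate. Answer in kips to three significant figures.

Shear plane L_v = 1.25 + 1·1.875 = 3.125 in; A_gv = 3.125 × 0.375 = 1.172 in².
A_nv = (3.125 − 1.5·0.625) × 0.375 = 0.8203 in².
A_nt = (0.625 − 0.5·0.625) × 0.375 = 0.1172 in².
0.6 F_u A_nv = 31.99 kips; 0.6 F_y A_gv = 35.16 kips → shear rupture governs the shear term.
R_n = 31.99 + 1.0 × 65 × 0.1172 = 39.61 kips.
Design strength φR_n = 0.75 × 39.61 = 29.7 kips.

29.7 kips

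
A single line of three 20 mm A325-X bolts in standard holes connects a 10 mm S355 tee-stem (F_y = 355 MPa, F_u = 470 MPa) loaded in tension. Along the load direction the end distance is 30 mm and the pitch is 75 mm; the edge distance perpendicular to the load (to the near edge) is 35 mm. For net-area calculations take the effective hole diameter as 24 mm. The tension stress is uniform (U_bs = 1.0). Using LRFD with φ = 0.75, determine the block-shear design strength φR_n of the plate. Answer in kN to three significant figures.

335 kN

Shear plane L_v = 30 + 2·75 = 180 mm; A_gv = 180 × 10 = 1800 mm².
A_nv = (180 − 2.5·24) × 10 = 1200 mm².
A_nt = (35 − 0.5·24) × 10 = 230 mm².
0.6 F_u A_nv = 338.4 kN; 0.6 F_y A_gv = 383.4 kN → shear rupture governs the shear term.
R_n = 338.4 + 1.0 × 470 × 230 / 1000 = 446.5 kN.
Design strength φR_n = 0.75 × 446.5 = 335 kN.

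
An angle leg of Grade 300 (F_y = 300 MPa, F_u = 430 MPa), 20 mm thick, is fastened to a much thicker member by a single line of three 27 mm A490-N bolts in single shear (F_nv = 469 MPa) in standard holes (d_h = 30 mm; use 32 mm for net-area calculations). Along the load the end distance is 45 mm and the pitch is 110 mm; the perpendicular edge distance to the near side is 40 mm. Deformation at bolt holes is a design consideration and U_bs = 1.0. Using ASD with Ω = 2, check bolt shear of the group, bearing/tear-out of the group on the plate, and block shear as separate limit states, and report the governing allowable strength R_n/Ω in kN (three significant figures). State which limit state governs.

Bolt shear: A_b = π·27²/4 = 572.6 mm²; R_n = 469 × 572.6 × 3 × 1 / 1000 = 805.6 kN → 805.6 / 2 = 403 kN.
Bearing: edge l_c = 30, r_n = 309.6 kN; interior l_c = 80, r_n = 557.3 kN; R_n = 309.6 + 2·557.3 = 1424 kN → 712 kN.
Block shear: A_gv = 5300, A_nv = 3700, A_nt = 480 mm²; R_n = min(0.6F_uA_nv, 0.6F_yA_gv) + U_bs·F_u·A_nt = 1160 kN → 580 kN.
Bolt shear governs: 403 kN.

403 kN (bolt shear governs)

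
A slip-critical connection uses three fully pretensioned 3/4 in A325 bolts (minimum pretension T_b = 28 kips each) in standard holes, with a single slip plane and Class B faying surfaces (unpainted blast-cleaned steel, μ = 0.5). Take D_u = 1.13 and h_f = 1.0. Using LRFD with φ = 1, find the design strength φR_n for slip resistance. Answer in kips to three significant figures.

47.5 kips

R_n = μ · D_u · h_f · T_b · n_s · n_b = 0.5 × 1.13 × 1.0 × 28 × 1 × 3 = 47.46 kips.
Design strength φR_n = 1 × 47.46 = 47.5 kips.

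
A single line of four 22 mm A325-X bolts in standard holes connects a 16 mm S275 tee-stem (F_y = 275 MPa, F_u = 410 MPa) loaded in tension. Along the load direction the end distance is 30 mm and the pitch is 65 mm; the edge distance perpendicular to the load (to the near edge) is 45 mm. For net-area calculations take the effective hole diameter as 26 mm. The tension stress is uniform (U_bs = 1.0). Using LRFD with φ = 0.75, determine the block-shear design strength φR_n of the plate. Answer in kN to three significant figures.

Shear plane L_v = 30 + 3·65 = 225 mm; A_gv = 225 × 16 = 3600 mm².
A_nv = (225 − 3.5·26) × 16 = 2144 mm².
A_nt = (45 − 0.5·26) × 16 = 512 mm².
0.6 F_u A_nv = 527.4 kN; 0.6 F_y A_gv = 594 kN → shear rupture governs the shear term.
R_n = 527.4 + 1.0 × 410 × 512 / 1000 = 737.3 kN.
Design strength φR_n = 0.75 × 737.3 = 553 kN.

553 kN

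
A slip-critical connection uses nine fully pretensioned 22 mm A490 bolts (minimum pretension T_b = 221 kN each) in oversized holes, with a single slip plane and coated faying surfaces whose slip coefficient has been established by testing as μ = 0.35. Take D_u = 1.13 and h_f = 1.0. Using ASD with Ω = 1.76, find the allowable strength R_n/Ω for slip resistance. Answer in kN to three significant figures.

447 kN

R_n = μ · D_u · h_f · T_b · n_s · n_b = 0.35 × 1.13 × 1.0 × 221 × 1 × 9 = 786.6 kN.
Allowable strength R_n/Ω = 786.6 / 1.76 = 447 kN.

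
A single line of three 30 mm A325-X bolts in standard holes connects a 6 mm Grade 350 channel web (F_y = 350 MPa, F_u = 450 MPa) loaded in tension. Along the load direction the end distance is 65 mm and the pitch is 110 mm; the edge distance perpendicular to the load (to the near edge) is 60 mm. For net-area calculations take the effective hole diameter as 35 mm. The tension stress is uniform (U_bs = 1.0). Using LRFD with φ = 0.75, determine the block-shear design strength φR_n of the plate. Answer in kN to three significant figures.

326 kN

Shear plane L_v = 65 + 2·110 = 285 mm; A_gv = 285 × 6 = 1710 mm².
A_nv = (285 − 2.5·35) × 6 = 1185 mm².
A_nt = (60 − 0.5·35) × 6 = 255 mm².
0.6 F_u A_nv = 319.9 kN; 0.6 F_y A_gv = 359.1 kN → shear rupture governs the shear term.
R_n = 319.9 + 1.0 × 450 × 255 / 1000 = 434.7 kN.
Design strength φR_n = 0.75 × 434.7 = 326 kN.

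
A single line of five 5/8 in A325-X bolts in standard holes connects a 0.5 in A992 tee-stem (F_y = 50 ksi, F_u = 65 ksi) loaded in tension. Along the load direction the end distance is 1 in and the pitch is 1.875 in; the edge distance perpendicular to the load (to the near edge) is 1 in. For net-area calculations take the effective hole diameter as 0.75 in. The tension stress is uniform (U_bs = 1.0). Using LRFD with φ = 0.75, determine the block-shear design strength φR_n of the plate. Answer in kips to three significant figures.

90.2 kips

Shear plane L_v = 1 + 4·1.875 = 8.5 in; A_gv = 8.5 × 0.5 = 4.25 in².
A_nv = (8.5 − 4.5·0.75) × 0.5 = 2.562 in².
A_nt = (1 − 0.5·0.75) × 0.5 = 0.3125 in².
0.6 F_u A_nv = 99.94 kips; 0.6 F_y A_gv = 127.5 kips → shear rupture governs the shear term.
R_n = 99.94 + 1.0 × 65 × 0.3125 = 120.2 kips.
Design strength φR_n = 0.75 × 120.2 = 90.2 kips.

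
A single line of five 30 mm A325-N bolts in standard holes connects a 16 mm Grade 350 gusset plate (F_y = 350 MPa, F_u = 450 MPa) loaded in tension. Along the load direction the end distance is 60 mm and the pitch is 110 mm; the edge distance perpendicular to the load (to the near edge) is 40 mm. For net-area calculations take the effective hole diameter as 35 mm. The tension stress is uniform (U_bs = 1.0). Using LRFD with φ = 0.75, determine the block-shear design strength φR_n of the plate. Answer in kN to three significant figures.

1230 kN

Shear plane L_v = 60 + 4·110 = 500 mm; A_gv = 500 × 16 = 8000 mm².
A_nv = (500 − 4.5·35) × 16 = 5480 mm².
A_nt = (40 − 0.5·35) × 16 = 360 mm².
0.6 F_u A_nv = 1480 kN; 0.6 F_y A_gv = 1680 kN → shear rupture governs the shear term.
R_n = 1480 + 1.0 × 450 × 360 / 1000 = 1642 kN.
Design strength φR_n = 0.75 × 1642 = 1230 kN.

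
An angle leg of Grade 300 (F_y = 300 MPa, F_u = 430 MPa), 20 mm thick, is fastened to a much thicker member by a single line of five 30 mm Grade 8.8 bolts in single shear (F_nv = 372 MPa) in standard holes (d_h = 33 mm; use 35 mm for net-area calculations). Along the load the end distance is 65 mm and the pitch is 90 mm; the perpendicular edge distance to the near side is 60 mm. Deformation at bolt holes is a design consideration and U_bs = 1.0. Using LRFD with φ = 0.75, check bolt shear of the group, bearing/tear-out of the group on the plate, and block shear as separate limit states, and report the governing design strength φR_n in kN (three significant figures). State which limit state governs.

986 kN (bolt shear governs)

Bolt shear: A_b = π·30²/4 = 706.9 mm²; R_n = 372 × 706.9 × 5 × 1 / 1000 = 1315 kN → 0.75 × 1315 = 986 kN.
Bearing: edge l_c = 48.5, r_n = 500.5 kN; interior l_c = 57, r_n = 588.2 kN; R_n = 500.5 + 4·588.2 = 2853 kN → 2140 kN.
Block shear: A_gv = 8500, A_nv = 5350, A_nt = 850 mm²; R_n = min(0.6F_uA_nv, 0.6F_yA_gv) + U_bs·F_u·A_nt = 1746 kN → 1310 kN.
Bolt shear governs: 986 kN.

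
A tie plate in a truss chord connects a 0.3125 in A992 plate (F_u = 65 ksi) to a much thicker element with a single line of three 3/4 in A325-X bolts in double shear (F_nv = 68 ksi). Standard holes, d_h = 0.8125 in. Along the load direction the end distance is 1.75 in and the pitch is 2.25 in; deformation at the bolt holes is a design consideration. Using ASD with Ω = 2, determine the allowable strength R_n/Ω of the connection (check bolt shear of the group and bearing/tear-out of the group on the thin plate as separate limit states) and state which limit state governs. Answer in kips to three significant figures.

Bolt shear: A_b = π·0.75²/4 = 0.4418 in²; R_n = 68 × 0.4418 × 3 × 2 = 180.2 kips → 180.2 / 2 = 90.1 kips.
Bearing (1.2 l_c t F_u ≤ 2.4 d t F_u): upper limit = 2.4·0.75·0.3125·65 = 36.56 kips.
  Edge l_c = 1.75 − 0.8125/2 = 1.344 → r_n = 32.75 kips; interior l_c = 2.25 − 0.8125 = 1.438 → r_n = 35.04 kips.
  R_n,bearing = 1·32.75 + 2·35.04 = 102.8 kips → 102.8 / 2 = 51.4 kips.
Bearing governs: 51.4 kips.

51.4 kips (bearing governs)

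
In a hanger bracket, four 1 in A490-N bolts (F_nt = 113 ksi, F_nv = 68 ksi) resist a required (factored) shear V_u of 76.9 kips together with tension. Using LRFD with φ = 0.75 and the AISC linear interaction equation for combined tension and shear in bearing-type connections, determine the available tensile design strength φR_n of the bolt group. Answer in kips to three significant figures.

A_b = π·1²/4 = 0.7854 in²; f_rv = 76.9 / (4 × 0.7854) = 24.48 ksi.
F'_nt = 1.3 F_nt − (F_nt / φF_nv) f_rv = 1.3·113 − (113/(0.75·68))·24.48 = 92.66 ksi, capped at F_nt → F'_nt = 92.66 ksi.
R_n = F'_nt · A_b · n = 92.66 × 0.7854 × 4 = 291.1 kips.
Design strength φR_n = 0.75 × 291.1 = 218 kips.

218 kips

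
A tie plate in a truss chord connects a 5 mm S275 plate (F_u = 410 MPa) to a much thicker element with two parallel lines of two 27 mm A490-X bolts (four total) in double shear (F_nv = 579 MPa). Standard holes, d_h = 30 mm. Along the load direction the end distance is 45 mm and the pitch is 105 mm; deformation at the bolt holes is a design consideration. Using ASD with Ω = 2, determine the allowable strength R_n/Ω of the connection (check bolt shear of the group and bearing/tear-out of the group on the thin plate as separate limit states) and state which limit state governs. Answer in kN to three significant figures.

Bolt shear: A_b = π·27²/4 = 572.6 mm²; R_n = 579 × 572.6 × 4 × 2 / 1000 = 2652 kN → 2652 / 2 = 1330 kN.
Bearing (1.2 l_c t F_u ≤ 2.4 d t F_u): upper limit = 2.4·27·5·410 / 1000 = 132.8 kN.
  Edge l_c = 45 − 30/2 = 30 → r_n = 73.8 kN; interior l_c = 105 − 30 = 75 → r_n = 132.8 kN.
  R_n,bearing = 2·73.8 + 2·132.8 = 413.3 kN → 413.3 / 2 = 207 kN.
Bearing governs: 207 kN.

207 kN (bearing governs)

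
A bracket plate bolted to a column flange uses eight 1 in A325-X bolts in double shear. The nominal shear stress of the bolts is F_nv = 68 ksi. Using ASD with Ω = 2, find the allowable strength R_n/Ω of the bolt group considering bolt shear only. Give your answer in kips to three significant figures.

A_b = π × 1² / 4 = 0.7854 in².
R_n = F_nv · A_b · n · n_s = 68 × 0.7854 × 8 × 2 = 854.5 kips.
Allowable strength R_n/Ω = 854.5 / 2 = 427 kips.

427 kips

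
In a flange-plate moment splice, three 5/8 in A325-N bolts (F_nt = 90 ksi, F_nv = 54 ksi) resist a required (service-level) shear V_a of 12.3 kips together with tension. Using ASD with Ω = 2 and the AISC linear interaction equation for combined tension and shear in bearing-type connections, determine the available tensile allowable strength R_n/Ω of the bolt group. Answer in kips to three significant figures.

33.3 kips

A_b = π·0.625²/4 = 0.3068 in²; f_rv = 12.3 / (3 × 0.3068) = 13.36 ksi.
F'_nt = 1.3 F_nt − (Ω F_nt / F_nv) f_rv = 1.3·90 − (2·90/54)·13.36 = 72.45 ksi, capped at F_nt → F'_nt = 72.45 ksi.
R_n = F'_nt · A_b · n = 72.45 × 0.3068 × 3 = 66.69 kips.
Allowable strength R_n/Ω = 66.69 / 2 = 33.3 kips.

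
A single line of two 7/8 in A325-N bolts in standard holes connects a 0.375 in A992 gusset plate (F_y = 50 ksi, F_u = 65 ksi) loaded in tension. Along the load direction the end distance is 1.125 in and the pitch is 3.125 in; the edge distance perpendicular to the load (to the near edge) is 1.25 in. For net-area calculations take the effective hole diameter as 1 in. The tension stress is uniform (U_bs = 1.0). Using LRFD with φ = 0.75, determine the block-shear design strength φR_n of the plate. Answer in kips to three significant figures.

43.9 kips

Shear plane L_v = 1.125 + 1·3.125 = 4.25 in; A_gv = 4.25 × 0.375 = 1.594 in².
A_nv = (4.25 − 1.5·1) × 0.375 = 1.031 in².
A_nt = (1.25 − 0.5·1) × 0.375 = 0.2812 in².
0.6 F_u A_nv = 40.22 kips; 0.6 F_y A_gv = 47.81 kips → shear rupture governs the shear term.
R_n = 40.22 + 1.0 × 65 × 0.2812 = 58.5 kips.
Design strength φR_n = 0.75 × 58.5 = 43.9 kips.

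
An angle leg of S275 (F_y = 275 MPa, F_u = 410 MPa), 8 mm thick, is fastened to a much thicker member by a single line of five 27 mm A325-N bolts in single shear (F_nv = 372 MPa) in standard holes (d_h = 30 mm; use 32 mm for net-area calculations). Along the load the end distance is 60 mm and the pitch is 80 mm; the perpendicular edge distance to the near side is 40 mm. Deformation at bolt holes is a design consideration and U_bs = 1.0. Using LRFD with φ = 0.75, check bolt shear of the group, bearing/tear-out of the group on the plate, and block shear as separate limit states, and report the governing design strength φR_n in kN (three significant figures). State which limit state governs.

407 kN (block shear governs)

Bolt shear: A_b = π·27²/4 = 572.6 mm²; R_n = 372 × 572.6 × 5 × 1 / 1000 = 1065 kN → 0.75 × 1065 = 799 kN.
Bearing: edge l_c = 45, r_n = 177.1 kN; interior l_c = 50, r_n = 196.8 kN; R_n = 177.1 + 4·196.8 = 964.3 kN → 723 kN.
Block shear: A_gv = 3040, A_nv = 1888, A_nt = 192 mm²; R_n = min(0.6F_uA_nv, 0.6F_yA_gv) + U_bs·F_u·A_nt = 543.2 kN → 407 kN.
Block shear governs: 407 kN.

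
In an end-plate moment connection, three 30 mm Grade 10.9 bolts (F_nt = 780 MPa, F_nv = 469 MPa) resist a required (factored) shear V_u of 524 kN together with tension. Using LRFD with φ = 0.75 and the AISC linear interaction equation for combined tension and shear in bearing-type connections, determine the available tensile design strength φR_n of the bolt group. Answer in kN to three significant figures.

741 kN

A_b = π·30²/4 = 706.9 mm²; f_rv = 524 × 1000 / (3 × 706.9) = 247.1 MPa.
F'_nt = 1.3 F_nt − (F_nt / φF_nv) f_rv = 1.3·780 − (780/(0.75·469))·247.1 = 466.1 MPa, capped at F_nt → F'_nt = 466.1 MPa.
R_n = F'_nt · A_b · n = 466.1 × 706.9 × 3 / 1000 = 988.3 kN.
Design strength φR_n = 0.75 × 988.3 = 741 kN.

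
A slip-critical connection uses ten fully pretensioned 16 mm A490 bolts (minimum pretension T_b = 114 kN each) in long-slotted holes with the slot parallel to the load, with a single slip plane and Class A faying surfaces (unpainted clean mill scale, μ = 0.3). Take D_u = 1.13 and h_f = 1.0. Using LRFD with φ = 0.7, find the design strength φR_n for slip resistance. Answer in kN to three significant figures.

271 kN

R_n = μ · D_u · h_f · T_b · n_s · n_b = 0.3 × 1.13 × 1.0 × 114 × 1 × 10 = 386.5 kN.
Design strength φR_n = 0.7 × 386.5 = 271 kN.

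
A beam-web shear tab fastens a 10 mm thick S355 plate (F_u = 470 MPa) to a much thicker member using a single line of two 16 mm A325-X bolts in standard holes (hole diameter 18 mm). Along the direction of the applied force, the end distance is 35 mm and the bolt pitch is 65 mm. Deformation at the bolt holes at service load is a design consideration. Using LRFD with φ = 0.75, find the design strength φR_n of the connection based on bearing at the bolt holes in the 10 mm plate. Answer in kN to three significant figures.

245 kN

Per bolt r_n = 1.2 l_c t F_u ≤ 2.4 d t F_u; upper limit = 2.4 × 16 × 10 × 470 / 1000 = 180.5 kN.
Edge bolt: l_c = 35 − 18/2 = 26 mm → 1.2 × 26 × 10 × 470 / 1000 = 146.6 → r_n = 146.6 kN.
Interior bolts: l_c = 65 − 18 = 47 mm → 1.2 × 47 × 10 × 470 / 1000 = 265.1 → r_n = 180.5 kN.
R_n = 1 × 146.6 + 1 × 180.5 = 327.1 kN.
Design strength φR_n = 0.75 × 327.1 = 245 kN.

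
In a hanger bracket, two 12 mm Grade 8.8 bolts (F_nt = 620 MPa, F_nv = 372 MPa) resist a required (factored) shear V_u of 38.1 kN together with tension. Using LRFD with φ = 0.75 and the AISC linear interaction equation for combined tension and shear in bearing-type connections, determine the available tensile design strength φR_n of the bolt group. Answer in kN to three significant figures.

73.2 kN

A_b = π·12²/4 = 113.1 mm²; f_rv = 38.1 × 1000 / (2 × 113.1) = 168.4 MPa.
F'_nt = 1.3 F_nt − (F_nt / φF_nv) f_rv = 1.3·620 − (620/(0.75·372))·168.4 = 431.7 MPa, capped at F_nt → F'_nt = 431.7 MPa.
R_n = F'_nt · A_b · n = 431.7 × 113.1 × 2 / 1000 = 97.65 kN.
Design strength φR_n = 0.75 × 97.65 = 73.2 kN.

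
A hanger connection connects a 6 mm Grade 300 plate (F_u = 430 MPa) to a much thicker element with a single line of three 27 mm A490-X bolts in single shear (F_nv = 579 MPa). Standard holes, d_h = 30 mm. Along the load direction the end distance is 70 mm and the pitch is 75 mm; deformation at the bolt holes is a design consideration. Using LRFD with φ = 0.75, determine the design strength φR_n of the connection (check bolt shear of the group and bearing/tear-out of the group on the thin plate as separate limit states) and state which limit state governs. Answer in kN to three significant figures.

334 kN (bearing governs)

Bolt shear: A_b = π·27²/4 = 572.6 mm²; R_n = 579 × 572.6 × 3 × 1 / 1000 = 994.5 kN → 0.75 × 994.5 = 746 kN.
Bearing (1.2 l_c t F_u ≤ 2.4 d t F_u): upper limit = 2.4·27·6·430 / 1000 = 167.2 kN.
  Edge l_c = 70 − 30/2 = 55 → r_n = 167.2 kN; interior l_c = 75 − 30 = 45 → r_n = 139.3 kN.
  R_n,bearing = 1·167.2 + 2·139.3 = 445.8 kN → 0.75 × 445.8 = 334 kN.
Bearing governs: 334 kN.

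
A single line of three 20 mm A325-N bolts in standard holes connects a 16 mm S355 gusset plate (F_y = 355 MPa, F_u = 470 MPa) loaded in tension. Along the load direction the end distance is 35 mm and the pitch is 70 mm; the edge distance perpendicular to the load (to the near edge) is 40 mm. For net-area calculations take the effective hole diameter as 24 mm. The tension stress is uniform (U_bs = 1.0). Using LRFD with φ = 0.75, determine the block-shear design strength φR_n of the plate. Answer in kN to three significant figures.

547 kN

Shear plane L_v = 35 + 2·70 = 175 mm; A_gv = 175 × 16 = 2800 mm².
A_nv = (175 − 2.5·24) × 16 = 1840 mm².
A_nt = (40 − 0.5·24) × 16 = 448 mm².
0.6 F_u A_nv = 518.9 kN; 0.6 F_y A_gv = 596.4 kN → shear rupture governs the shear term.
R_n = 518.9 + 1.0 × 470 × 448 / 1000 = 729.4 kN.
Design strength φR_n = 0.75 × 729.4 = 547 kN.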